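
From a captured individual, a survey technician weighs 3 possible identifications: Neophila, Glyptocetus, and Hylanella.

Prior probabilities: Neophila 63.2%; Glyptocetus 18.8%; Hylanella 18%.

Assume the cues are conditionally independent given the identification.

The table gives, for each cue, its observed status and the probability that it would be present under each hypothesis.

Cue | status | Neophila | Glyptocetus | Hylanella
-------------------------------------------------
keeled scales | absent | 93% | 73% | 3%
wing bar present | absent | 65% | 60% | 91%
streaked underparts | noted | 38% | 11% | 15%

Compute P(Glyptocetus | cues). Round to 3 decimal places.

For each hypothesis, the unnormalized posterior weight is prior × product of the cue likelihoods (using 1 − P(present | H) for each absent cue):
  Neophila: 0.632 × (1 − 0.93) × (1 − 0.65) × 0.38 = 0.0058839
  Glyptocetus: 0.188 × (1 − 0.73) × (1 − 0.60) × 0.11 = 0.0022334
  Hylanella: 0.180 × (1 − 0.03) × (1 − 0.91) × 0.15 = 0.0023571
Normalizing constant Z = 0.0058839 + 0.0022334 + 0.0023571 = 0.010474.
P(Glyptocetus | evidence) = 0.0022334 / 0.010474 ≈ 0.213.

0.213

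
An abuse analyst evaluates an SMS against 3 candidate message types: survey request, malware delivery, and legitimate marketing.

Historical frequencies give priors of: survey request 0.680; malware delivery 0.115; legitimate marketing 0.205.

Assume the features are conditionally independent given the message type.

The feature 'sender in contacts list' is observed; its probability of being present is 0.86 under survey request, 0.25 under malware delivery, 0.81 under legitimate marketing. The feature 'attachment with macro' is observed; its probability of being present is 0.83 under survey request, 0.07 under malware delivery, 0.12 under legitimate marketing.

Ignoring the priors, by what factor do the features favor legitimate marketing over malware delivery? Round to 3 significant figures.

The Bayes factor is the ratio of the joint likelihoods of the feature pattern under the two hypotheses.
  legitimate marketing: 0.81 × 0.12 = 0.0972
  malware delivery: 0.25 × 0.07 = 0.0175
Bayes factor = 0.0972 / 0.0175 ≈ 5.55

5.55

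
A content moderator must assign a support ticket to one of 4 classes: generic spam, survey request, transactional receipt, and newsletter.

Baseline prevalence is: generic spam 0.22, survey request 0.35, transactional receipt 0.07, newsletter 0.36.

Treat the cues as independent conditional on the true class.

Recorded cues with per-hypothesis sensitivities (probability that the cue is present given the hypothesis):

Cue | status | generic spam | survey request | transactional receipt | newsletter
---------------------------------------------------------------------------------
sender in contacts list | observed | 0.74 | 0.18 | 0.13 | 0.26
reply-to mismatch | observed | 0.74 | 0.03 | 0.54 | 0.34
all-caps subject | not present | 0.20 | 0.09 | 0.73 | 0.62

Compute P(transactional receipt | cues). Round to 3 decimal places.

For each hypothesis, the unnormalized posterior weight is prior × product of the cue likelihoods (using 1 − P(present | H) for each absent cue):
  generic spam: 0.22 × 0.74 × 0.74 × (1 − 0.20) = 0.096378
  survey request: 0.35 × 0.18 × 0.03 × (1 − 0.09) = 0.0017199
  transactional receipt: 0.07 × 0.13 × 0.54 × (1 − 0.73) = 0.0013268
  newsletter: 0.36 × 0.26 × 0.34 × (1 − 0.62) = 0.012093
Normalizing constant Z = 0.096378 + 0.0017199 + 0.0013268 + 0.012093 = 0.11152.
P(transactional receipt | evidence) = 0.0013268 / 0.11152 ≈ 0.012.

0.012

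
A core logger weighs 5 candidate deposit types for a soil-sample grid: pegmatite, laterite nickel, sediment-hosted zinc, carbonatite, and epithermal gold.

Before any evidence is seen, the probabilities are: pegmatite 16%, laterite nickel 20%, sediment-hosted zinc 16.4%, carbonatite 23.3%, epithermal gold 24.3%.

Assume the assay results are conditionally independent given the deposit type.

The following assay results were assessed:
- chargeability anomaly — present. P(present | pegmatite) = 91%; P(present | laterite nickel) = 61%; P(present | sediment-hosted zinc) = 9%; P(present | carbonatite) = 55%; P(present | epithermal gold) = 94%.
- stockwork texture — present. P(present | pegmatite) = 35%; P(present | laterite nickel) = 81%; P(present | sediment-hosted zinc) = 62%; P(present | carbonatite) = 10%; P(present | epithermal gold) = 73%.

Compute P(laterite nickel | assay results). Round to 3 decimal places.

For each hypothesis, the unnormalized posterior weight is prior × product of the assay result likelihoods:
  pegmatite: 0.160 × 0.91 × 0.35 = 0.05096
  laterite nickel: 0.200 × 0.61 × 0.81 = 0.09882
  sediment-hosted zinc: 0.164 × 0.09 × 0.62 = 0.0091512
  carbonatite: 0.233 × 0.55 × 0.10 = 0.012815
  epithermal gold: 0.243 × 0.94 × 0.73 = 0.16675
Normalizing constant Z = 0.05096 + 0.09882 + 0.0091512 + 0.012815 + 0.16675 = 0.33849.
P(laterite nickel | evidence) = 0.09882 / 0.33849 ≈ 0.292.

0.292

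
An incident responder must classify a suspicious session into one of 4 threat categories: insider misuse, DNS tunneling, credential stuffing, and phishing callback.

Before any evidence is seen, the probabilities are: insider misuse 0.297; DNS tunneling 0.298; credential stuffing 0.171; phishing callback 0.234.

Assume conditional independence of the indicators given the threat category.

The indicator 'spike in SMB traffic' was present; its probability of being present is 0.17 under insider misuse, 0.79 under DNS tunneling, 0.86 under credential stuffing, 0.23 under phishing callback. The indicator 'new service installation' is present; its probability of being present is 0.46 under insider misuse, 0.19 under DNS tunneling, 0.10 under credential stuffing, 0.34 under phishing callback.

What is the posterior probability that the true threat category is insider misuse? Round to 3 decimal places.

Multiply each prior by the joint likelihood of the indicator pattern:
  insider misuse: 0.297 × 0.17 × 0.46 = 0.023225
  DNS tunneling: 0.298 × 0.79 × 0.19 = 0.04473
  credential stuffing: 0.171 × 0.86 × 0.10 = 0.014706
  phishing callback: 0.234 × 0.23 × 0.34 = 0.018299
Marginal likelihood of the evidence = 0.10096.
P(insider misuse | evidence) = 0.023225 / 0.10096 ≈ 0.230.

0.230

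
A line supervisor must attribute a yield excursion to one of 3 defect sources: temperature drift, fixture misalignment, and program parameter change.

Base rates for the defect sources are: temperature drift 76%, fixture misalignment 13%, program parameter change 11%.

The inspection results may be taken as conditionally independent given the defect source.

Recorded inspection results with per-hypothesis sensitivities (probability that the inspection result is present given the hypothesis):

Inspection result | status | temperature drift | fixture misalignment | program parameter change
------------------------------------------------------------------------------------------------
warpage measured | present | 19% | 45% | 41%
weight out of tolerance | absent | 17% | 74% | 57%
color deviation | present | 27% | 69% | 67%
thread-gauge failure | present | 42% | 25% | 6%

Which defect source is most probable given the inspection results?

By Bayes' rule with conditional independence, the unnormalized weight for each hypothesis is prior × ∏ likelihoods (using 1 − P(present | H) for each absent inspection result):
  temperature drift: 0.76 × 0.19 × (1 − 0.17) × 0.27 × 0.42 = 0.013591
  fixture misalignment: 0.13 × 0.45 × (1 − 0.74) × 0.69 × 0.25 = 0.0026237
  program parameter change: 0.11 × 0.41 × (1 − 0.57) × 0.67 × 0.06 = 0.0007796
Normalizing constant Z = 0.013591 + 0.0026237 + 0.0007796 = 0.016995.
P(temperature drift | evidence) ≈ 0.013591 / 0.016995 ≈ 0.800
P(fixture misalignment | evidence) ≈ 0.0026237 / 0.016995 ≈ 0.154
P(program parameter change | evidence) ≈ 0.0007796 / 0.016995 ≈ 0.046
The largest is 0.800, so temperature drift is most probable.

temperature drift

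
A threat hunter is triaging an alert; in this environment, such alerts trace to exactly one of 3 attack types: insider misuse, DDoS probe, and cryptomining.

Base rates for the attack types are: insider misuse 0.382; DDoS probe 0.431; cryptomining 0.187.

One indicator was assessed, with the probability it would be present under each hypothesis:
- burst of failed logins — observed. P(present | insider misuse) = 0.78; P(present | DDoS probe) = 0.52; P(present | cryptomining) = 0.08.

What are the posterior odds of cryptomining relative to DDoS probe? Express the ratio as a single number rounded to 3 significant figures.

0.0667

The normalizing constant cancels in an odds ratio, so compute prior × likelihood for the two hypotheses only:
  cryptomining: 0.187 × 0.08 = 0.01496
  DDoS probe: 0.431 × 0.52 = 0.22412
Posterior odds = 0.01496 / 0.22412 ≈ 0.0667.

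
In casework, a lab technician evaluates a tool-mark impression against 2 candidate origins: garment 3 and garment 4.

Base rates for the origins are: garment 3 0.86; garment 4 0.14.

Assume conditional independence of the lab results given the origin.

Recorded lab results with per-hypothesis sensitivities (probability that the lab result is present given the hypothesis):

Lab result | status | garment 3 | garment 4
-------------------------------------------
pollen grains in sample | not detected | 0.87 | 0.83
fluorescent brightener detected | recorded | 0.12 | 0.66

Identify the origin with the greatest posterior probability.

By Bayes' rule with conditional independence, the unnormalized weight for each hypothesis is prior × ∏ likelihoods (using 1 − P(present | H) for each absent lab result):
  garment 3: 0.86 × (1 − 0.87) × 0.12 = 0.013416
  garment 4: 0.14 × (1 − 0.83) × 0.66 = 0.015708
Marginal likelihood of the evidence = 0.029124.
P(garment 3 | evidence) ≈ 0.013416 / 0.029124 ≈ 0.461
P(garment 4 | evidence) ≈ 0.015708 / 0.029124 ≈ 0.539
The largest is 0.539, so garment 4 is most probable.

garment 4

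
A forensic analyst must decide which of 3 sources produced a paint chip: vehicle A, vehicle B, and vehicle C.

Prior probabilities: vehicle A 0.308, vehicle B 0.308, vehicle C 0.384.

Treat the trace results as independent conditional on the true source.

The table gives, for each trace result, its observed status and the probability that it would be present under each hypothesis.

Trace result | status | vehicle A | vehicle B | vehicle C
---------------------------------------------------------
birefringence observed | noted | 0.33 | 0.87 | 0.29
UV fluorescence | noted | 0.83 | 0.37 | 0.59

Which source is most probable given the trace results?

vehicle B

Multiply each prior by the joint likelihood of the trace result pattern:
  vehicle A: 0.308 × 0.33 × 0.83 = 0.084361
  vehicle B: 0.308 × 0.87 × 0.37 = 0.099145
  vehicle C: 0.384 × 0.29 × 0.59 = 0.065702
Normalizing constant Z = 0.084361 + 0.099145 + 0.065702 = 0.24921.
P(vehicle A | evidence) ≈ 0.084361 / 0.24921 ≈ 0.339
P(vehicle B | evidence) ≈ 0.099145 / 0.24921 ≈ 0.398
P(vehicle C | evidence) ≈ 0.065702 / 0.24921 ≈ 0.264
The largest is 0.398, so vehicle B is most probable.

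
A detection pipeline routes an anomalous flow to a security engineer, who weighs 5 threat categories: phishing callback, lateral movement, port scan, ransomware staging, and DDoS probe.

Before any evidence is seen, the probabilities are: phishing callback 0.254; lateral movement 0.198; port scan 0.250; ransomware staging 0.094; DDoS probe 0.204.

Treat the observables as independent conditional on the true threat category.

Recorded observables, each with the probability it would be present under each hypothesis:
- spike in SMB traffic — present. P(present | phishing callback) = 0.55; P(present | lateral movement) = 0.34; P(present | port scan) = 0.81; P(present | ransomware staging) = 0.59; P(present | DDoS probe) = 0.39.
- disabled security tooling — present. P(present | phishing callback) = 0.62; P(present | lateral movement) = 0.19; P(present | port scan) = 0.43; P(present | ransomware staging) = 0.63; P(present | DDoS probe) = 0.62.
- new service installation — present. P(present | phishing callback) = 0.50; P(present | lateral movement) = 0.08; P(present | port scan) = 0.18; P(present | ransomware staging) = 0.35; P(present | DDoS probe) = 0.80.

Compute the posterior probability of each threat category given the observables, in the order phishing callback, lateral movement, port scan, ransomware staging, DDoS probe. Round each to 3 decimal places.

Multiply each prior by the joint likelihood of the observable pattern:
  phishing callback: 0.254 × 0.55 × 0.62 × 0.50 = 0.043307
  lateral movement: 0.198 × 0.34 × 0.19 × 0.08 = 0.0010233
  port scan: 0.250 × 0.81 × 0.43 × 0.18 = 0.015673
  ransomware staging: 0.094 × 0.59 × 0.63 × 0.35 = 0.012229
  DDoS probe: 0.204 × 0.39 × 0.62 × 0.80 = 0.039462
The unnormalized weights sum to 0.11169.
P(phishing callback | evidence) = 0.043307 / 0.11169 ≈ 0.388
P(lateral movement | evidence) = 0.0010233 / 0.11169 ≈ 0.009
P(port scan | evidence) = 0.015673 / 0.11169 ≈ 0.140
P(ransomware staging | evidence) = 0.012229 / 0.11169 ≈ 0.109
P(DDoS probe | evidence) = 0.039462 / 0.11169 ≈ 0.353

0.388, 0.009, 0.140, 0.109, 0.353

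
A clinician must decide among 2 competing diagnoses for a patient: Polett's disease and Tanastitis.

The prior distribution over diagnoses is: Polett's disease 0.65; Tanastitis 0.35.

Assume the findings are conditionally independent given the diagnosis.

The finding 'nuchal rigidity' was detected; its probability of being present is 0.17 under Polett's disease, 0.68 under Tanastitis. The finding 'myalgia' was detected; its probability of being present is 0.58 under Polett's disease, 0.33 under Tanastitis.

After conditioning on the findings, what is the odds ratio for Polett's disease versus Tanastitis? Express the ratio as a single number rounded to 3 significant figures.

0.816

Unnormalized posterior weight (prior times the finding likelihoods) for each of the two hypotheses:
  Polett's disease: 0.65 × 0.17 × 0.58 = 0.06409
  Tanastitis: 0.35 × 0.68 × 0.33 = 0.07854
Posterior odds = 0.06409 / 0.07854 ≈ 0.816.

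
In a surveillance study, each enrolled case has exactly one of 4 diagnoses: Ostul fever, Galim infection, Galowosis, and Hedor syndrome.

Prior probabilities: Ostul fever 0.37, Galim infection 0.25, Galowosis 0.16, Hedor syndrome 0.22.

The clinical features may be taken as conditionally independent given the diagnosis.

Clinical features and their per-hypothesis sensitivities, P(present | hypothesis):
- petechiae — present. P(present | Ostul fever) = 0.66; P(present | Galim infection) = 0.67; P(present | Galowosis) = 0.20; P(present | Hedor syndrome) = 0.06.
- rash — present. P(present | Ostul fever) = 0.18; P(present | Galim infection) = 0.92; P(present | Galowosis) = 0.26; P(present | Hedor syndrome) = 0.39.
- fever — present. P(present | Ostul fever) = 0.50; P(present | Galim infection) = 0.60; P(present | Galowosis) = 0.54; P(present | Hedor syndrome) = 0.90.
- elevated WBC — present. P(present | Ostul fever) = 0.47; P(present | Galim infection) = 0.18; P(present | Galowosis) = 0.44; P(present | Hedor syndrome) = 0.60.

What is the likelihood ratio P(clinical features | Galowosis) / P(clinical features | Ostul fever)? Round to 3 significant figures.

0.443

Joint likelihood of the clinical feature pattern under each hypothesis:
  Galowosis: 0.20 × 0.26 × 0.54 × 0.44 = 0.012355
  Ostul fever: 0.66 × 0.18 × 0.50 × 0.47 = 0.027918
Bayes factor = 0.012355 / 0.027918 ≈ 0.443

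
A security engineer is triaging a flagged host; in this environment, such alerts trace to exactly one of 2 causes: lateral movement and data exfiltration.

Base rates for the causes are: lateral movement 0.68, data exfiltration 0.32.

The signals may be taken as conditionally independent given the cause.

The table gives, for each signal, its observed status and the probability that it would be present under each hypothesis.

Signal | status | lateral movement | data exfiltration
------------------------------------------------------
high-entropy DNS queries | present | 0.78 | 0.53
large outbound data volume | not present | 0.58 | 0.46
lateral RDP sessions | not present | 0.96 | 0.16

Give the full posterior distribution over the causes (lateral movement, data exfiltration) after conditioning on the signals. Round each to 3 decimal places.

0.104, 0.896

Multiply each prior by the joint likelihood of the signal pattern (using 1 − P(present | H) for each absent signal):
  lateral movement: 0.68 × 0.78 × (1 − 0.58) × (1 − 0.96) = 0.0089107
  data exfiltration: 0.32 × 0.53 × (1 − 0.46) × (1 − 0.16) = 0.076931
Marginal likelihood of the evidence = 0.085841.
P(lateral movement | evidence) = 0.0089107 / 0.085841 ≈ 0.104
P(data exfiltration | evidence) = 0.076931 / 0.085841 ≈ 0.896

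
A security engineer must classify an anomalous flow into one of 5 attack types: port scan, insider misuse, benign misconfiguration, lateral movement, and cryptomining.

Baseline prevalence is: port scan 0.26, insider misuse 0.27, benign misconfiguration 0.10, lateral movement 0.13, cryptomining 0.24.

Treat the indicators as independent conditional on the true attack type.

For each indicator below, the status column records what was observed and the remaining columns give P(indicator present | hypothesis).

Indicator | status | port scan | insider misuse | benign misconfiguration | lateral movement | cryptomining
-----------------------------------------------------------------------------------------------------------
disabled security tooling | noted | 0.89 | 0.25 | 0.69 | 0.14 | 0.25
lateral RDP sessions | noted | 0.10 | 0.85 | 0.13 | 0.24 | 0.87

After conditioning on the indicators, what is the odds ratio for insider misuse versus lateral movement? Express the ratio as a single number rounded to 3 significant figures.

13.1

Posterior odds equal prior odds times the likelihood ratio; only the two competing hypotheses matter.
  insider misuse: 0.27 × 0.25 × 0.85 = 0.057375
  lateral movement: 0.13 × 0.14 × 0.24 = 0.004368
Odds(insider misuse : lateral movement) = 0.057375 / 0.004368 ≈ 13.1.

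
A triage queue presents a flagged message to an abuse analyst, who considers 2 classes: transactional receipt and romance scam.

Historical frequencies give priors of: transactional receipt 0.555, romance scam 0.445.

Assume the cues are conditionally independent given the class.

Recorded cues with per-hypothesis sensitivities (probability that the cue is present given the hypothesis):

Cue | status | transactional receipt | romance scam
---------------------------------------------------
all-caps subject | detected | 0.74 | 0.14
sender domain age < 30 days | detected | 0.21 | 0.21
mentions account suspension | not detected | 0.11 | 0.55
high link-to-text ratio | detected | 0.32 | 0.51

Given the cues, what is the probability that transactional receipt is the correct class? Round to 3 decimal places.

0.891

For each hypothesis, the unnormalized posterior weight is prior × product of the cue likelihoods (using 1 − P(present | H) for each absent cue):
  transactional receipt: 0.555 × 0.74 × 0.21 × (1 − 0.11) × 0.32 = 0.024563
  romance scam: 0.445 × 0.14 × 0.21 × (1 − 0.55) × 0.51 = 0.0030025
Marginal likelihood of the evidence = 0.027566.
P(transactional receipt | evidence) = 0.024563 / 0.027566 ≈ 0.891.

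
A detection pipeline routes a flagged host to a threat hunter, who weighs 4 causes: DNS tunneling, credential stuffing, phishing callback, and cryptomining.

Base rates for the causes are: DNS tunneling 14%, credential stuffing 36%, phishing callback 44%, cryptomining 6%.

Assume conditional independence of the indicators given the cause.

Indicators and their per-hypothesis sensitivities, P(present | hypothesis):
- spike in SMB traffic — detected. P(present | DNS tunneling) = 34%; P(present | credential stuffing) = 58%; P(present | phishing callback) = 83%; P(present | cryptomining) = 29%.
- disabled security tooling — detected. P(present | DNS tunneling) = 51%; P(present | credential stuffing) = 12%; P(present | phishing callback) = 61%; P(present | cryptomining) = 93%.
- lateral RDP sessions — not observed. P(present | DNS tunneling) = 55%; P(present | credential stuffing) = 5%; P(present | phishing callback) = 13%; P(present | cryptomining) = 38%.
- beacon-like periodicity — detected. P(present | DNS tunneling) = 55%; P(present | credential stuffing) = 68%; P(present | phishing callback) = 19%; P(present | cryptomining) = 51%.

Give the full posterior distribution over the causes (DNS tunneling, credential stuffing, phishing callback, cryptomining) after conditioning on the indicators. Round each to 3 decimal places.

For each hypothesis, the unnormalized posterior weight is prior × product of the indicator likelihoods (using 1 − P(present | H) for each absent indicator):
  DNS tunneling: 0.14 × 0.34 × 0.51 × (1 − 0.55) × 0.55 = 0.0060083
  credential stuffing: 0.36 × 0.58 × 0.12 × (1 − 0.05) × 0.68 = 0.016186
  phishing callback: 0.44 × 0.83 × 0.61 × (1 − 0.13) × 0.19 = 0.036824
  cryptomining: 0.06 × 0.29 × 0.93 × (1 − 0.38) × 0.51 = 0.0051167
Marginal likelihood of the evidence = 0.064135.
P(DNS tunneling | evidence) = 0.0060083 / 0.064135 ≈ 0.094
P(credential stuffing | evidence) = 0.016186 / 0.064135 ≈ 0.252
P(phishing callback | evidence) = 0.036824 / 0.064135 ≈ 0.574
P(cryptomining | evidence) = 0.0051167 / 0.064135 ≈ 0.080

0.094, 0.252, 0.574, 0.080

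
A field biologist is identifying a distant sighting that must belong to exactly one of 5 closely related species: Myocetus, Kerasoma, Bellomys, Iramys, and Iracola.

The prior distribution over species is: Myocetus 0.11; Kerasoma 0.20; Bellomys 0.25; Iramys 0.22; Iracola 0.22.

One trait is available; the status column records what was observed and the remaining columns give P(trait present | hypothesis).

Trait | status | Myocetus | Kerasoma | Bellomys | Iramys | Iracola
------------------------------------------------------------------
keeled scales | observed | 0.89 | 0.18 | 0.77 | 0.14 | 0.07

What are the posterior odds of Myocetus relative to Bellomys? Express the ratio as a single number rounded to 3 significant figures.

0.509

Posterior odds equal prior odds times the likelihood ratio; only the two competing hypotheses matter.
  Myocetus: 0.11 × 0.89 = 0.0979
  Bellomys: 0.25 × 0.77 = 0.1925
Odds(Myocetus : Bellomys) = 0.0979 / 0.1925 ≈ 0.509.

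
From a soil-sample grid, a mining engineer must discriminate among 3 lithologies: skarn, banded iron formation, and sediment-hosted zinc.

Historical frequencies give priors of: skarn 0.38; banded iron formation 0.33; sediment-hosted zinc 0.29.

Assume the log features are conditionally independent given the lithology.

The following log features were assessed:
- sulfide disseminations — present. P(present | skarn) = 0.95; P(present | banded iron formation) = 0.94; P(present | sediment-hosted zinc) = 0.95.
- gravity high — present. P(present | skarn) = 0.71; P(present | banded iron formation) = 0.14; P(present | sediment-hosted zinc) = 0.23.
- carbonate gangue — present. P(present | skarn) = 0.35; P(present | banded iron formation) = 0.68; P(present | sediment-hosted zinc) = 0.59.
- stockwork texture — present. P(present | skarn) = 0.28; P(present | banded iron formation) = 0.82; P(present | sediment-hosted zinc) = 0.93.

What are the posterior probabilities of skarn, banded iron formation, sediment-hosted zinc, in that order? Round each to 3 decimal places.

0.299, 0.288, 0.413

By Bayes' rule with conditional independence, the unnormalized weight for each hypothesis is prior × ∏ likelihoods:
  skarn: 0.38 × 0.95 × 0.71 × 0.35 × 0.28 = 0.025118
  banded iron formation: 0.33 × 0.94 × 0.14 × 0.68 × 0.82 = 0.024215
  sediment-hosted zinc: 0.29 × 0.95 × 0.23 × 0.59 × 0.93 = 0.034768
Marginal likelihood of the evidence = 0.084102.
P(skarn | evidence) = 0.025118 / 0.084102 ≈ 0.299
P(banded iron formation | evidence) = 0.024215 / 0.084102 ≈ 0.288
P(sediment-hosted zinc | evidence) = 0.034768 / 0.084102 ≈ 0.413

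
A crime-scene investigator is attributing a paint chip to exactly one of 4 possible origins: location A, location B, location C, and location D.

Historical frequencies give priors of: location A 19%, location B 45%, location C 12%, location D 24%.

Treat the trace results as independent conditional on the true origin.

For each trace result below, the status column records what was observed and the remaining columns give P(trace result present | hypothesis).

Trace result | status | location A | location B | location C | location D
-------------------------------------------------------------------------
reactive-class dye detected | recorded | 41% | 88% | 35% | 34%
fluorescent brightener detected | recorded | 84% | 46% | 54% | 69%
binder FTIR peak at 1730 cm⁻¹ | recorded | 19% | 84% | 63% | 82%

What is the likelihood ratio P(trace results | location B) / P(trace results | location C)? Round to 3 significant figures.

Take the product of per-trace result likelihoods under each hypothesis, then divide.
  location B: 0.88 × 0.46 × 0.84 = 0.34003
  location C: 0.35 × 0.54 × 0.63 = 0.11907
Bayes factor = 0.34003 / 0.11907 ≈ 2.86

2.86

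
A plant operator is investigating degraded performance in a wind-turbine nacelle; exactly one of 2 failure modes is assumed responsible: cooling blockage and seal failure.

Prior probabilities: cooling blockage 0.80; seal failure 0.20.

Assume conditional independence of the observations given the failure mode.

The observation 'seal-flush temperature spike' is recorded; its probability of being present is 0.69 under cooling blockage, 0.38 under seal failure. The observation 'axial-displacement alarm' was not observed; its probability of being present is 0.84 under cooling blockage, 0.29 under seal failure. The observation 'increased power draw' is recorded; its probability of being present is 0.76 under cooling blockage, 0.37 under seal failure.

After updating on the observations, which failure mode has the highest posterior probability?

cooling blockage

Multiply each prior by the joint likelihood of the evidence pattern (using 1 − P(present | H) for each absent observation):
  cooling blockage: 0.80 × 0.69 × (1 − 0.84) × 0.76 = 0.067123
  seal failure: 0.20 × 0.38 × (1 − 0.29) × 0.37 = 0.019965
Normalizing constant Z = 0.067123 + 0.019965 = 0.087088.
P(cooling blockage | evidence) ≈ 0.067123 / 0.087088 ≈ 0.771
P(seal failure | evidence) ≈ 0.019965 / 0.087088 ≈ 0.229
The largest is 0.771, so cooling blockage is most probable.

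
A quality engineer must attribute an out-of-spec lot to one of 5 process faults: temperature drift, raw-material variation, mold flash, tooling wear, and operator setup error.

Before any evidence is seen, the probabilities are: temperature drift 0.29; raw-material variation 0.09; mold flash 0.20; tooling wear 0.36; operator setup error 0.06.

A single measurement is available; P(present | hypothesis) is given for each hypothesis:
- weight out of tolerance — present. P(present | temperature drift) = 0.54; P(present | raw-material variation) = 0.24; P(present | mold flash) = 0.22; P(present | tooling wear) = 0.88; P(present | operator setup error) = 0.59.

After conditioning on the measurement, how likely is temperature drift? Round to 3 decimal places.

0.273

By Bayes' rule, the unnormalized weight for each hypothesis is prior × likelihood:
  temperature drift: 0.29 × 0.54 = 0.1566
  raw-material variation: 0.09 × 0.24 = 0.0216
  mold flash: 0.20 × 0.22 = 0.044
  tooling wear: 0.36 × 0.88 = 0.3168
  operator setup error: 0.06 × 0.59 = 0.0354
Marginal likelihood of the evidence = 0.5744.
P(temperature drift | evidence) = 0.1566 / 0.5744 ≈ 0.273.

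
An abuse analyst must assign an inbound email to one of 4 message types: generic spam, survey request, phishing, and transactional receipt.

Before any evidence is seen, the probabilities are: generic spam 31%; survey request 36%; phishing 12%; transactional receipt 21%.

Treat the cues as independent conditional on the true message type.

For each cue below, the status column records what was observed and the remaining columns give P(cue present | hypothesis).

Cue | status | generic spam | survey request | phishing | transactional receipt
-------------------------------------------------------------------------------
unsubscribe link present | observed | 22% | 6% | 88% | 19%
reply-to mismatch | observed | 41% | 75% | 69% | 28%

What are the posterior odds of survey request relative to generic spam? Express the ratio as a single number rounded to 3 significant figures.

Unnormalized posterior weight (prior times the cue likelihoods) for each of the two hypotheses:
  survey request: 0.36 × 0.06 × 0.75 = 0.0162
  generic spam: 0.31 × 0.22 × 0.41 = 0.027962
Odds(survey request : generic spam) = 0.0162 / 0.027962 ≈ 0.579.

0.579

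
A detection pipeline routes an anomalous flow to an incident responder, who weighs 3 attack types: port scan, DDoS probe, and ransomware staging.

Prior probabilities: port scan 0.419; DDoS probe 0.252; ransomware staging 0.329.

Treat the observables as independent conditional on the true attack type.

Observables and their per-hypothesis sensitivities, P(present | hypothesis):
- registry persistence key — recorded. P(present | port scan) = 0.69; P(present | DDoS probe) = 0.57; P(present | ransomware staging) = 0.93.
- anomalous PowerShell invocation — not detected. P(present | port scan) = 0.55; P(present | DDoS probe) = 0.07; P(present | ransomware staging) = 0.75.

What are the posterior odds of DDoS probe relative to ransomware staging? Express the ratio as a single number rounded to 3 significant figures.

1.75

The normalizing constant cancels in an odds ratio, so compute prior × likelihood for the two hypotheses only (using 1 − P(present | H) for each absent observable):
  DDoS probe: 0.252 × 0.57 × (1 − 0.07) = 0.13359
  ransomware staging: 0.329 × 0.93 × (1 − 0.75) = 0.076493
Posterior odds = 0.13359 / 0.076493 ≈ 1.75.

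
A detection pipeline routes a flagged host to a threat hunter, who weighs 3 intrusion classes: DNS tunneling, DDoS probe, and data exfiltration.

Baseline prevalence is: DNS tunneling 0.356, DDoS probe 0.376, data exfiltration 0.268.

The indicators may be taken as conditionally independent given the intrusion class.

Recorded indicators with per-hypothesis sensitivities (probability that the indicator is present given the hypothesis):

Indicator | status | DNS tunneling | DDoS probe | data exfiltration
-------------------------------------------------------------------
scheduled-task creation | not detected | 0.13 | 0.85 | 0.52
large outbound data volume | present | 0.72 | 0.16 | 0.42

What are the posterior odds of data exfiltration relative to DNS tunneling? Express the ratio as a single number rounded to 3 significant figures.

The normalizing constant cancels in an odds ratio, so compute prior × likelihood for the two hypotheses only (using 1 − P(present | H) for each absent indicator):
  data exfiltration: 0.268 × (1 − 0.52) × 0.42 = 0.054029
  DNS tunneling: 0.356 × (1 − 0.13) × 0.72 = 0.223
Odds(data exfiltration : DNS tunneling) = 0.054029 / 0.223 ≈ 0.242.

0.242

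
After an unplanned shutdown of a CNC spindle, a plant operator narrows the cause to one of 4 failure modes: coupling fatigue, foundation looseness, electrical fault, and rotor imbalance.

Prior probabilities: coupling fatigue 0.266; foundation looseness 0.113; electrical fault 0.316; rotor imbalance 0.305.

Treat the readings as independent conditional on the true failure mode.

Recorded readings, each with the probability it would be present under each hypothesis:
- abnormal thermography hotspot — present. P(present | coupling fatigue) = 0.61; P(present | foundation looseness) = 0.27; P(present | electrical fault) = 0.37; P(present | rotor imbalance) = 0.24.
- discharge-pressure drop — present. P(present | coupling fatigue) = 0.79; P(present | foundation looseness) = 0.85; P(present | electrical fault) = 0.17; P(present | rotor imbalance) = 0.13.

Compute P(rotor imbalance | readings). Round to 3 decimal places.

0.052

For each hypothesis, the unnormalized posterior weight is prior × product of the reading likelihoods:
  coupling fatigue: 0.266 × 0.61 × 0.79 = 0.12819
  foundation looseness: 0.113 × 0.27 × 0.85 = 0.025934
  electrical fault: 0.316 × 0.37 × 0.17 = 0.019876
  rotor imbalance: 0.305 × 0.24 × 0.13 = 0.009516
Marginal likelihood of the evidence = 0.18351.
P(rotor imbalance | evidence) = 0.009516 / 0.18351 ≈ 0.052.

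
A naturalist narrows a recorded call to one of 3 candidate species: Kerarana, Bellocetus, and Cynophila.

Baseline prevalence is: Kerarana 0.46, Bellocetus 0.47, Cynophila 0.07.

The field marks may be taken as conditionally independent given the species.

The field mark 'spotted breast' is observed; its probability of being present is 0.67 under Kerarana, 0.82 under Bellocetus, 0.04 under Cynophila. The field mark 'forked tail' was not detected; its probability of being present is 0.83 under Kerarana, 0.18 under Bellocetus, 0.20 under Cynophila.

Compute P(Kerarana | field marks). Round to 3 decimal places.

For each hypothesis, the unnormalized posterior weight is prior × product of the field mark likelihoods (using 1 − P(present | H) for each absent field mark):
  Kerarana: 0.46 × 0.67 × (1 − 0.83) = 0.052394
  Bellocetus: 0.47 × 0.82 × (1 − 0.18) = 0.31603
  Cynophila: 0.07 × 0.04 × (1 − 0.20) = 0.00224
Normalizing constant Z = 0.052394 + 0.31603 + 0.00224 = 0.37066.
P(Kerarana | evidence) = 0.052394 / 0.37066 ≈ 0.141.

0.141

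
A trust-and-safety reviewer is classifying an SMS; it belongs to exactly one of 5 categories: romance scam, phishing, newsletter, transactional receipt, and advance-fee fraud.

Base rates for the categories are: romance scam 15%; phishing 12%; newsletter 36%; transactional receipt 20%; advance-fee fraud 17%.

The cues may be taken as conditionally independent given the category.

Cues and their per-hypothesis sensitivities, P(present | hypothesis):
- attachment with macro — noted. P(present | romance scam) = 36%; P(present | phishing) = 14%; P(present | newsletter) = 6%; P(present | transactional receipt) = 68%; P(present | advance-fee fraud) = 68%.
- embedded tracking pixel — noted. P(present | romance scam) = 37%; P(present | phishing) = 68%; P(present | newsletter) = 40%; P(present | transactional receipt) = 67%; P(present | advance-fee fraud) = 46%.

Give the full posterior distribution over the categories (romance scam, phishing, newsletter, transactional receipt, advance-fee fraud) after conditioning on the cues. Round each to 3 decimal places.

By Bayes' rule with conditional independence, the unnormalized weight for each hypothesis is prior × ∏ likelihoods:
  romance scam: 0.15 × 0.36 × 0.37 = 0.01998
  phishing: 0.12 × 0.14 × 0.68 = 0.011424
  newsletter: 0.36 × 0.06 × 0.40 = 0.00864
  transactional receipt: 0.20 × 0.68 × 0.67 = 0.09112
  advance-fee fraud: 0.17 × 0.68 × 0.46 = 0.053176
The unnormalized weights sum to 0.18434.
P(romance scam | evidence) = 0.01998 / 0.18434 ≈ 0.108
P(phishing | evidence) = 0.011424 / 0.18434 ≈ 0.062
P(newsletter | evidence) = 0.00864 / 0.18434 ≈ 0.047
P(transactional receipt | evidence) = 0.09112 / 0.18434 ≈ 0.494
P(advance-fee fraud | evidence) = 0.053176 / 0.18434 ≈ 0.288

0.108, 0.062, 0.047, 0.494, 0.288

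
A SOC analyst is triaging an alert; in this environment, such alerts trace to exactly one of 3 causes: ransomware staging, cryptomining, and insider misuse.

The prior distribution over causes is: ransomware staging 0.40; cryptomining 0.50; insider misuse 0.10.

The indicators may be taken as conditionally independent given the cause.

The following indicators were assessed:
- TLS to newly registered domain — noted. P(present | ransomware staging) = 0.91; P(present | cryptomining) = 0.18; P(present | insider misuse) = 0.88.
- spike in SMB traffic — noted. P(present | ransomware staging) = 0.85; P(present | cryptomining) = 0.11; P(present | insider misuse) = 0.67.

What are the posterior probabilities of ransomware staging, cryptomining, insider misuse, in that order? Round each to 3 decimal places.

For each hypothesis, the unnormalized posterior weight is prior × product of the indicator likelihoods:
  ransomware staging: 0.40 × 0.91 × 0.85 = 0.3094
  cryptomining: 0.50 × 0.18 × 0.11 = 0.0099
  insider misuse: 0.10 × 0.88 × 0.67 = 0.05896
Marginal likelihood of the evidence = 0.37826.
P(ransomware staging | evidence) = 0.3094 / 0.37826 ≈ 0.818
P(cryptomining | evidence) = 0.0099 / 0.37826 ≈ 0.026
P(insider misuse | evidence) = 0.05896 / 0.37826 ≈ 0.156

0.818, 0.026, 0.156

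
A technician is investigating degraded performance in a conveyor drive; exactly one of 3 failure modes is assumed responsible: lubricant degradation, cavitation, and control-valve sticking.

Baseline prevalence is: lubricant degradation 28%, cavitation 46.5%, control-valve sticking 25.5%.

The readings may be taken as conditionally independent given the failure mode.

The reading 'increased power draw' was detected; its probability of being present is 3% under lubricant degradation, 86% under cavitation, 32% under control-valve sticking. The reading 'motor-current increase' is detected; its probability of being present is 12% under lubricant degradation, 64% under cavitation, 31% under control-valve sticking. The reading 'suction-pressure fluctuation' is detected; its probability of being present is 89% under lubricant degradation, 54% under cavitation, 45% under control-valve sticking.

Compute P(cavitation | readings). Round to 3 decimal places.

0.918

Multiply each prior by the joint likelihood of the reading pattern:
  lubricant degradation: 0.280 × 0.03 × 0.12 × 0.89 = 0.00089712
  cavitation: 0.465 × 0.86 × 0.64 × 0.54 = 0.13821
  control-valve sticking: 0.255 × 0.32 × 0.31 × 0.45 = 0.011383
Normalizing constant Z = 0.00089712 + 0.13821 + 0.011383 = 0.15049.
P(cavitation | evidence) = 0.13821 / 0.15049 ≈ 0.918.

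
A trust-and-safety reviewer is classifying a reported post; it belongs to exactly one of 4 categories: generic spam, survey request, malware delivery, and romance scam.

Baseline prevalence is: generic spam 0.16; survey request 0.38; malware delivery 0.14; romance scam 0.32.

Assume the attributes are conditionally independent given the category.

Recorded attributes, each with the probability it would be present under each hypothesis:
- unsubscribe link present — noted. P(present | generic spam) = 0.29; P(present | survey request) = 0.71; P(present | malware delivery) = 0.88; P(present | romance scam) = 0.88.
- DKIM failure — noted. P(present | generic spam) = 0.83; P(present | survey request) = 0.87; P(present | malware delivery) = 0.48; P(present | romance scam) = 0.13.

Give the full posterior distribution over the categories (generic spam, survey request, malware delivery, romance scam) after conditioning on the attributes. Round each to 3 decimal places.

Multiply each prior by the joint likelihood of the attribute pattern:
  generic spam: 0.16 × 0.29 × 0.83 = 0.038512
  survey request: 0.38 × 0.71 × 0.87 = 0.23473
  malware delivery: 0.14 × 0.88 × 0.48 = 0.059136
  romance scam: 0.32 × 0.88 × 0.13 = 0.036608
Marginal likelihood of the evidence = 0.36898.
P(generic spam | evidence) = 0.038512 / 0.36898 ≈ 0.104
P(survey request | evidence) = 0.23473 / 0.36898 ≈ 0.636
P(malware delivery | evidence) = 0.059136 / 0.36898 ≈ 0.160
P(romance scam | evidence) = 0.036608 / 0.36898 ≈ 0.099

0.104, 0.636, 0.160, 0.099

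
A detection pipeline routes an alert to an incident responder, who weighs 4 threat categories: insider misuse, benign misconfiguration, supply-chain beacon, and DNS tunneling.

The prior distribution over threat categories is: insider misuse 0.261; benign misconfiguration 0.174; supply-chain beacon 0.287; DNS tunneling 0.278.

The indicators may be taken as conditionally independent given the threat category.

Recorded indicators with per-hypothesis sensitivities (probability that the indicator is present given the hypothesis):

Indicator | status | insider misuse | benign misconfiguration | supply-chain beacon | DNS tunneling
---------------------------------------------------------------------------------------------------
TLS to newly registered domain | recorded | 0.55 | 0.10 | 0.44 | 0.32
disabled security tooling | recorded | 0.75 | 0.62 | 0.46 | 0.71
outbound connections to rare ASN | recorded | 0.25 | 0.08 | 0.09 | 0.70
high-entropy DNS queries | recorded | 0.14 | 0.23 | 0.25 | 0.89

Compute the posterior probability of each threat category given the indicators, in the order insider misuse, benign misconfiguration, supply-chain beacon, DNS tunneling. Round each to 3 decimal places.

By Bayes' rule with conditional independence, the unnormalized weight for each hypothesis is prior × ∏ likelihoods:
  insider misuse: 0.261 × 0.55 × 0.75 × 0.25 × 0.14 = 0.0037682
  benign misconfiguration: 0.174 × 0.10 × 0.62 × 0.08 × 0.23 = 0.0001985
  supply-chain beacon: 0.287 × 0.44 × 0.46 × 0.09 × 0.25 = 0.001307
  DNS tunneling: 0.278 × 0.32 × 0.71 × 0.70 × 0.89 = 0.03935
Normalizing constant Z = 0.0037682 + 0.0001985 + 0.001307 + 0.03935 = 0.044623.
P(insider misuse | evidence) = 0.0037682 / 0.044623 ≈ 0.084
P(benign misconfiguration | evidence) = 0.0001985 / 0.044623 ≈ 0.004
P(supply-chain beacon | evidence) = 0.001307 / 0.044623 ≈ 0.029
P(DNS tunneling | evidence) = 0.03935 / 0.044623 ≈ 0.882

0.084, 0.004, 0.029, 0.882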